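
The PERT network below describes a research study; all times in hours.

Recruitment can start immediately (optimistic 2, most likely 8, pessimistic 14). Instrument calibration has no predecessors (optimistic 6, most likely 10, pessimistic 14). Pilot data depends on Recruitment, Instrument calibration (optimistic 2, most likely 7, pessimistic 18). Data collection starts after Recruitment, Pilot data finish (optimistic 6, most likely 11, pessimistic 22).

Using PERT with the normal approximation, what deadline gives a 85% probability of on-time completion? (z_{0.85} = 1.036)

34.1 hours

te_Recruitment = (2 + 4·8 + 14)/6 = 48/6 = 8; σ²_Recruitment = ((14−2)/6)² = 4.000
te_Instrument calibration = (6 + 4·10 + 14)/6 = 60/6 = 10; σ²_Instrument calibration = ((14−6)/6)² = 1.778
te_Pilot data = (2 + 4·7 + 18)/6 = 48/6 = 8; σ²_Pilot data = ((18−2)/6)² = 7.111
te_Data collection = (6 + 4·11 + 22)/6 = 72/6 = 12; σ²_Data collection = ((22−6)/6)² = 7.111

Forward pass:
ES_Recruitment = 0; EF_Recruitment = 8
ES_Instrument calibration = 0; EF_Instrument calibration = 10
ES_Pilot data = max(EF_Recruitment=8, EF_Instrument calibration=10) = 10; EF_Pilot data = 10+8 = 18
ES_Data collection = max(EF_Recruitment=8, EF_Pilot data=18) = 18; EF_Data collection = 18+12 = 30
Expected project duration μ = 30 hours. Critical path: Instrument calibration → Pilot data → Data collection.

Variance along critical path = 1.778 + 7.111 + 7.111 = 16.000; σ = 4.000 hours.
D = μ + z·σ = 30 + 1.036·4.000 = 34.1 hours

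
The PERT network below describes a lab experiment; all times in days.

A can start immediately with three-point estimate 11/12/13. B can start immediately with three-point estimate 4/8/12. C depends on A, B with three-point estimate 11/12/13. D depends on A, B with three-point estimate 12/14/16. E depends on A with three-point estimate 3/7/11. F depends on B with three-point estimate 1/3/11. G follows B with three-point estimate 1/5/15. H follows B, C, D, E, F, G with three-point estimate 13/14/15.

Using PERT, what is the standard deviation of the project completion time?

te_A = (11 + 4·12 + 13)/6 = 72/6 = 12; σ²_A = ((13−11)/6)² = 0.111
te_B = (4 + 4·8 + 12)/6 = 48/6 = 8; σ²_B = ((12−4)/6)² = 1.778
te_C = (11 + 4·12 + 13)/6 = 72/6 = 12; σ²_C = ((13−11)/6)² = 0.111
te_D = (12 + 4·14 + 16)/6 = 84/6 = 14; σ²_D = ((16−12)/6)² = 0.444
te_E = (3 + 4·7 + 11)/6 = 42/6 = 7; σ²_E = ((11−3)/6)² = 1.778
te_F = (1 + 4·3 + 11)/6 = 24/6 = 4; σ²_F = ((11−1)/6)² = 2.778
te_G = (1 + 4·5 + 15)/6 = 36/6 = 6; σ²_G = ((15−1)/6)² = 5.444
te_H = (13 + 4·14 + 15)/6 = 84/6 = 14; σ²_H = ((15−13)/6)² = 0.111

Forward pass:
ES_A = 0; EF_A = 12
ES_B = 0; EF_B = 8
ES_C = max(EF_A=12, EF_B=8) = 12; EF_C = 12+12 = 24
ES_D = max(EF_A=12, EF_B=8) = 12; EF_D = 12+14 = 26
ES_E = 12; EF_E = 12+7 = 19
ES_F = 8; EF_F = 8+4 = 12
ES_G = 8; EF_G = 8+6 = 14
ES_H = max(EF_B=8, EF_C=24, EF_D=26, EF_E=19, EF_F=12, EF_G=14) = 26; EF_H = 26+14 = 40
Expected project duration μ = 40 days. Critical path: A → D → H.

Variance along critical path = 0.111 + 0.444 + 0.111 = 0.667
σ = √0.667 = 0.816 days

0.82 days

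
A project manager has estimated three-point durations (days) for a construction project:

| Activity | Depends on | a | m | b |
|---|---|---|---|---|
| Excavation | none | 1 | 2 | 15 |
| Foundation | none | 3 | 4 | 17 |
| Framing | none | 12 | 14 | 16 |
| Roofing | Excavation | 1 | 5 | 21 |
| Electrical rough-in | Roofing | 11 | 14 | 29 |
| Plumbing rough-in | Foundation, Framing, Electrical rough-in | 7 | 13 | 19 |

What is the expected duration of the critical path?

40 days

te_Excavation = (1 + 4·2 + 15)/6 = 24/6 = 4
te_Foundation = (3 + 4·4 + 17)/6 = 36/6 = 6
te_Framing = (12 + 4·14 + 16)/6 = 84/6 = 14
te_Roofing = (1 + 4·5 + 21)/6 = 42/6 = 7
te_Electrical rough-in = (11 + 4·14 + 29)/6 = 96/6 = 16
te_Plumbing rough-in = (7 + 4·13 + 19)/6 = 78/6 = 13

Forward pass:
ES_Excavation = 0; EF_Excavation = 4
ES_Foundation = 0; EF_Foundation = 6
ES_Framing = 0; EF_Framing = 14
ES_Roofing = 4; EF_Roofing = 4+7 = 11
ES_Electrical rough-in = 11; EF_Electrical rough-in = 11+16 = 27
ES_Plumbing rough-in = max(EF_Foundation=6, EF_Framing=14, EF_Electrical rough-in=27) = 27; EF_Plumbing rough-in = 27+13 = 40
Expected project duration μ = 40 days. Critical path: Excavation → Roofing → Electrical rough-in → Plumbing rough-in.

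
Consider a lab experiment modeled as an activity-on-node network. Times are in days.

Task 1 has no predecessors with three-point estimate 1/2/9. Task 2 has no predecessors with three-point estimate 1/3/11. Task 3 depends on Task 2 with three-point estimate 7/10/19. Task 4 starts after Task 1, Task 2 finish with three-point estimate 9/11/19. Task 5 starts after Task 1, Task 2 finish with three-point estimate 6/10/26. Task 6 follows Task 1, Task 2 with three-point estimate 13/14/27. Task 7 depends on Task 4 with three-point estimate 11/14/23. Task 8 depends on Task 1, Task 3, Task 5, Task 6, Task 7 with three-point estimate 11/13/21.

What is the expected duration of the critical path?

te_Task 1 = (1 + 4·2 + 9)/6 = 18/6 = 3
te_Task 2 = (1 + 4·3 + 11)/6 = 24/6 = 4
te_Task 3 = (7 + 4·10 + 19)/6 = 66/6 = 11
te_Task 4 = (9 + 4·11 + 19)/6 = 72/6 = 12
te_Task 5 = (6 + 4·10 + 26)/6 = 72/6 = 12
te_Task 6 = (13 + 4·14 + 27)/6 = 96/6 = 16
te_Task 7 = (11 + 4·14 + 23)/6 = 90/6 = 15
te_Task 8 = (11 + 4·13 + 21)/6 = 84/6 = 14

Forward pass:
ES_Task 1 = 0; EF_Task 1 = 3
ES_Task 2 = 0; EF_Task 2 = 4
ES_Task 3 = 4; EF_Task 3 = 4+11 = 15
ES_Task 4 = max(EF_Task 1=3, EF_Task 2=4) = 4; EF_Task 4 = 4+12 = 16
ES_Task 5 = max(EF_Task 1=3, EF_Task 2=4) = 4; EF_Task 5 = 4+12 = 16
ES_Task 6 = max(EF_Task 1=3, EF_Task 2=4) = 4; EF_Task 6 = 4+16 = 20
ES_Task 7 = 16; EF_Task 7 = 16+15 = 31
ES_Task 8 = max(EF_Task 1=3, EF_Task 3=15, EF_Task 5=16, EF_Task 6=20, EF_Task 7=31) = 31; EF_Task 8 = 31+14 = 45
Expected project duration μ = 45 days. Critical path: Task 2 → Task 4 → Task 7 → Task 8.

45 days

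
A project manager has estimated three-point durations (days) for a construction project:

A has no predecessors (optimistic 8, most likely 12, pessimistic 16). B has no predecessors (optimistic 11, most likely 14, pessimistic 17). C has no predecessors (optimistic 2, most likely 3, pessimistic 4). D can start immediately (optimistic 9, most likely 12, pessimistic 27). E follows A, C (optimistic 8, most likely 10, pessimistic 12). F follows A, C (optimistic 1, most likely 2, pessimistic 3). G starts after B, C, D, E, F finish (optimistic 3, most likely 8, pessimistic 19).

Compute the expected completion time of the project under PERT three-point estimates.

31 days

te_A = (8 + 4·12 + 16)/6 = 72/6 = 12
te_B = (11 + 4·14 + 17)/6 = 84/6 = 14
te_C = (2 + 4·3 + 4)/6 = 18/6 = 3
te_D = (9 + 4·12 + 27)/6 = 84/6 = 14
te_E = (8 + 4·10 + 12)/6 = 60/6 = 10
te_F = (1 + 4·2 + 3)/6 = 12/6 = 2
te_G = (3 + 4·8 + 19)/6 = 54/6 = 9

Forward pass:
ES_A = 0; EF_A = 12
ES_B = 0; EF_B = 14
ES_C = 0; EF_C = 3
ES_D = 0; EF_D = 14
ES_E = max(EF_A=12, EF_C=3) = 12; EF_E = 12+10 = 22
ES_F = max(EF_A=12, EF_C=3) = 12; EF_F = 12+2 = 14
ES_G = max(EF_B=14, EF_C=3, EF_D=14, EF_E=22, EF_F=14) = 22; EF_G = 22+9 = 31
Expected project duration μ = 31 days. Critical path: A → E → G.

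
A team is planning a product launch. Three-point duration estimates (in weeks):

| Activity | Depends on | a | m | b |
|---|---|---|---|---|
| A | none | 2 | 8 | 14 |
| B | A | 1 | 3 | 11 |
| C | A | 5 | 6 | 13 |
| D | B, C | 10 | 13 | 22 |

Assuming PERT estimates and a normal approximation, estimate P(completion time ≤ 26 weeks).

te_A = (2 + 4·8 + 14)/6 = 48/6 = 8; σ²_A = ((14−2)/6)² = 4.000
te_B = (1 + 4·3 + 11)/6 = 24/6 = 4; σ²_B = ((11−1)/6)² = 2.778
te_C = (5 + 4·6 + 13)/6 = 42/6 = 7; σ²_C = ((13−5)/6)² = 1.778
te_D = (10 + 4·13 + 22)/6 = 84/6 = 14; σ²_D = ((22−10)/6)² = 4.000

Forward pass:
ES_A = 0; EF_A = 8
ES_B = 8; EF_B = 8+4 = 12
ES_C = 8; EF_C = 8+7 = 15
ES_D = max(EF_B=12, EF_C=15) = 15; EF_D = 15+14 = 29
Expected project duration μ = 29 weeks. Critical path: A → C → D.

Variance along critical path = 4.000 + 1.778 + 4.000 = 9.778; σ = √9.778 = 3.127 weeks.
Z = (26 − 29) / 3.127 = -0.959
P(T ≤ 26) = Φ(-0.959) ≈ 0.169

0.169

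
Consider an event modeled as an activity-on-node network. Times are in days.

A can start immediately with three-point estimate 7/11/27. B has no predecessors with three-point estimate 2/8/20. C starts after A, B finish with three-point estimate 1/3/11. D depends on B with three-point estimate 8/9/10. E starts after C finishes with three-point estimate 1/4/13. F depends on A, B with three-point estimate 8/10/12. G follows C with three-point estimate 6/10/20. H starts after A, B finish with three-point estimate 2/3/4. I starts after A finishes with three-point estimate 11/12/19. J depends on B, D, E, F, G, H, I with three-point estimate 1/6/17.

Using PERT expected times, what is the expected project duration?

te_A = (7 + 4·11 + 27)/6 = 78/6 = 13
te_B = (2 + 4·8 + 20)/6 = 54/6 = 9
te_C = (1 + 4·3 + 11)/6 = 24/6 = 4
te_D = (8 + 4·9 + 10)/6 = 54/6 = 9
te_E = (1 + 4·4 + 13)/6 = 30/6 = 5
te_F = (8 + 4·10 + 12)/6 = 60/6 = 10
te_G = (6 + 4·10 + 20)/6 = 66/6 = 11
te_H = (2 + 4·3 + 4)/6 = 18/6 = 3
te_I = (11 + 4·12 + 19)/6 = 78/6 = 13
te_J = (1 + 4·6 + 17)/6 = 42/6 = 7

Forward pass:
ES_A = 0; EF_A = 13
ES_B = 0; EF_B = 9
ES_C = max(EF_A=13, EF_B=9) = 13; EF_C = 13+4 = 17
ES_D = 9; EF_D = 9+9 = 18
ES_E = 17; EF_E = 17+5 = 22
ES_F = max(EF_A=13, EF_B=9) = 13; EF_F = 13+10 = 23
ES_G = 17; EF_G = 17+11 = 28
ES_H = max(EF_A=13, EF_B=9) = 13; EF_H = 13+3 = 16
ES_I = 13; EF_I = 13+13 = 26
ES_J = max(EF_B=9, EF_D=18, EF_E=22, EF_F=23, EF_G=28, EF_H=16, EF_I=26) = 28; EF_J = 28+7 = 35
Expected project duration μ = 35 days. Critical path: A → C → G → J.

35 days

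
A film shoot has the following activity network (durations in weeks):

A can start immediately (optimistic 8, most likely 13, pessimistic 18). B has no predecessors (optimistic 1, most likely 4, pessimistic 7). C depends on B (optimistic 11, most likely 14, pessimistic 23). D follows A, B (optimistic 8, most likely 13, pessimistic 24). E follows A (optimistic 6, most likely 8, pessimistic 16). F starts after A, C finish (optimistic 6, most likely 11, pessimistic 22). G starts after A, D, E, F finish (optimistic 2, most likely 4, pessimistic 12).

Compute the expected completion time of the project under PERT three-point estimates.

36 weeks

te_A = (8 + 4·13 + 18)/6 = 78/6 = 13
te_B = (1 + 4·4 + 7)/6 = 24/6 = 4
te_C = (11 + 4·14 + 23)/6 = 90/6 = 15
te_D = (8 + 4·13 + 24)/6 = 84/6 = 14
te_E = (6 + 4·8 + 16)/6 = 54/6 = 9
te_F = (6 + 4·11 + 22)/6 = 72/6 = 12
te_G = (2 + 4·4 + 12)/6 = 30/6 = 5

Forward pass:
ES_A = 0; EF_A = 13
ES_B = 0; EF_B = 4
ES_C = 4; EF_C = 4+15 = 19
ES_D = max(EF_A=13, EF_B=4) = 13; EF_D = 13+14 = 27
ES_E = 13; EF_E = 13+9 = 22
ES_F = max(EF_A=13, EF_C=19) = 19; EF_F = 19+12 = 31
ES_G = max(EF_A=13, EF_D=27, EF_E=22, EF_F=31) = 31; EF_G = 31+5 = 36
Expected project duration μ = 36 weeks. Critical path: B → C → F → G.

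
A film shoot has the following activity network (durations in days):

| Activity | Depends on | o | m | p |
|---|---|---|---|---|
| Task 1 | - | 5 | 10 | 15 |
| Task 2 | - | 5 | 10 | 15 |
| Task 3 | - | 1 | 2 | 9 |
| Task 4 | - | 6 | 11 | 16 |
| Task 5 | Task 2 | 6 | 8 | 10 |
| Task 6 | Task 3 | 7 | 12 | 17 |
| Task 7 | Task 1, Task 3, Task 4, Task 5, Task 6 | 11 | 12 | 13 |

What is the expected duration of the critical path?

30 days

te_Task 1 = (5 + 4·10 + 15)/6 = 60/6 = 10
te_Task 2 = (5 + 4·10 + 15)/6 = 60/6 = 10
te_Task 3 = (1 + 4·2 + 9)/6 = 18/6 = 3
te_Task 4 = (6 + 4·11 + 16)/6 = 66/6 = 11
te_Task 5 = (6 + 4·8 + 10)/6 = 48/6 = 8
te_Task 6 = (7 + 4·12 + 17)/6 = 72/6 = 12
te_Task 7 = (11 + 4·12 + 13)/6 = 72/6 = 12

Forward pass:
ES_Task 1 = 0; EF_Task 1 = 10
ES_Task 2 = 0; EF_Task 2 = 10
ES_Task 3 = 0; EF_Task 3 = 3
ES_Task 4 = 0; EF_Task 4 = 11
ES_Task 5 = 10; EF_Task 5 = 10+8 = 18
ES_Task 6 = 3; EF_Task 6 = 3+12 = 15
ES_Task 7 = max(EF_Task 1=10, EF_Task 3=3, EF_Task 4=11, EF_Task 5=18, EF_Task 6=15) = 18; EF_Task 7 = 18+12 = 30
Expected project duration μ = 30 days. Critical path: Task 2 → Task 5 → Task 7.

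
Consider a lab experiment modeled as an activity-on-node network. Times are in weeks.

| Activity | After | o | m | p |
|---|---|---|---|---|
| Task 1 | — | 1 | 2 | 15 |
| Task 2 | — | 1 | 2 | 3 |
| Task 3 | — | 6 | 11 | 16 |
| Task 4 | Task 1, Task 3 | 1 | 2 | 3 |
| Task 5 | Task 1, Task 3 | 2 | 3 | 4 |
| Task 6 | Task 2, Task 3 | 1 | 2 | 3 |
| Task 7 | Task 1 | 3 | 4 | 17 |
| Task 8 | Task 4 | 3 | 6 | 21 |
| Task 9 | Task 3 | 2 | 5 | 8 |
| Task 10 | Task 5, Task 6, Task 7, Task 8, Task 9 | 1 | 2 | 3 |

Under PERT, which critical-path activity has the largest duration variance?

te_Task 1 = (1 + 4·2 + 15)/6 = 24/6 = 4; σ²_Task 1 = ((15−1)/6)² = 5.444
te_Task 2 = (1 + 4·2 + 3)/6 = 12/6 = 2; σ²_Task 2 = ((3−1)/6)² = 0.111
te_Task 3 = (6 + 4·11 + 16)/6 = 66/6 = 11; σ²_Task 3 = ((16−6)/6)² = 2.778
te_Task 4 = (1 + 4·2 + 3)/6 = 12/6 = 2; σ²_Task 4 = ((3−1)/6)² = 0.111
te_Task 5 = (2 + 4·3 + 4)/6 = 18/6 = 3; σ²_Task 5 = ((4−2)/6)² = 0.111
te_Task 6 = (1 + 4·2 + 3)/6 = 12/6 = 2; σ²_Task 6 = ((3−1)/6)² = 0.111
te_Task 7 = (3 + 4·4 + 17)/6 = 36/6 = 6; σ²_Task 7 = ((17−3)/6)² = 5.444
te_Task 8 = (3 + 4·6 + 21)/6 = 48/6 = 8; σ²_Task 8 = ((21−3)/6)² = 9.000
te_Task 9 = (2 + 4·5 + 8)/6 = 30/6 = 5; σ²_Task 9 = ((8−2)/6)² = 1.000
te_Task 10 = (1 + 4·2 + 3)/6 = 12/6 = 2; σ²_Task 10 = ((3−1)/6)² = 0.111

Forward pass:
ES_Task 1 = 0; EF_Task 1 = 4
ES_Task 2 = 0; EF_Task 2 = 2
ES_Task 3 = 0; EF_Task 3 = 11
ES_Task 4 = max(EF_Task 1=4, EF_Task 3=11) = 11; EF_Task 4 = 11+2 = 13
ES_Task 5 = max(EF_Task 1=4, EF_Task 3=11) = 11; EF_Task 5 = 11+3 = 14
ES_Task 6 = max(EF_Task 2=2, EF_Task 3=11) = 11; EF_Task 6 = 11+2 = 13
ES_Task 7 = 4; EF_Task 7 = 4+6 = 10
ES_Task 8 = 13; EF_Task 8 = 13+8 = 21
ES_Task 9 = 11; EF_Task 9 = 11+5 = 16
ES_Task 10 = max(EF_Task 5=14, EF_Task 6=13, EF_Task 7=10, EF_Task 8=21, EF_Task 9=16) = 21; EF_Task 10 = 21+2 = 23
Expected project duration μ = 23 weeks. Critical path: Task 3 → Task 4 → Task 8 → Task 10.

Variances on critical path: σ²_Task 3=2.778, σ²_Task 4=0.111, σ²_Task 8=9.000, σ²_Task 10=0.111.
Largest is σ²_Task 8 = 9.000.

Task 8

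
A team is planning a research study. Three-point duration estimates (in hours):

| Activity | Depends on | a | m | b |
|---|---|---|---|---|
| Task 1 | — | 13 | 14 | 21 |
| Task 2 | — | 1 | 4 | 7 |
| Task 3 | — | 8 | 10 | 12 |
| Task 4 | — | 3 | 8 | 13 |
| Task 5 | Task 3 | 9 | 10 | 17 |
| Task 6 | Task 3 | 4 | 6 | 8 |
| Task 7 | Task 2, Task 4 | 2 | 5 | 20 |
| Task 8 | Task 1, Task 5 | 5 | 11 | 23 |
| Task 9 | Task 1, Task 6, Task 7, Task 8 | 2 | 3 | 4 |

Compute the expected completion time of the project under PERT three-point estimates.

te_Task 1 = (13 + 4·14 + 21)/6 = 90/6 = 15
te_Task 2 = (1 + 4·4 + 7)/6 = 24/6 = 4
te_Task 3 = (8 + 4·10 + 12)/6 = 60/6 = 10
te_Task 4 = (3 + 4·8 + 13)/6 = 48/6 = 8
te_Task 5 = (9 + 4·10 + 17)/6 = 66/6 = 11
te_Task 6 = (4 + 4·6 + 8)/6 = 36/6 = 6
te_Task 7 = (2 + 4·5 + 20)/6 = 42/6 = 7
te_Task 8 = (5 + 4·11 + 23)/6 = 72/6 = 12
te_Task 9 = (2 + 4·3 + 4)/6 = 18/6 = 3

Forward pass:
ES_Task 1 = 0; EF_Task 1 = 15
ES_Task 2 = 0; EF_Task 2 = 4
ES_Task 3 = 0; EF_Task 3 = 10
ES_Task 4 = 0; EF_Task 4 = 8
ES_Task 5 = 10; EF_Task 5 = 10+11 = 21
ES_Task 6 = 10; EF_Task 6 = 10+6 = 16
ES_Task 7 = max(EF_Task 2=4, EF_Task 4=8) = 8; EF_Task 7 = 8+7 = 15
ES_Task 8 = max(EF_Task 1=15, EF_Task 5=21) = 21; EF_Task 8 = 21+12 = 33
ES_Task 9 = max(EF_Task 1=15, EF_Task 6=16, EF_Task 7=15, EF_Task 8=33) = 33; EF_Task 9 = 33+3 = 36
Expected project duration μ = 36 hours. Critical path: Task 3 → Task 5 → Task 8 → Task 9.

36 hours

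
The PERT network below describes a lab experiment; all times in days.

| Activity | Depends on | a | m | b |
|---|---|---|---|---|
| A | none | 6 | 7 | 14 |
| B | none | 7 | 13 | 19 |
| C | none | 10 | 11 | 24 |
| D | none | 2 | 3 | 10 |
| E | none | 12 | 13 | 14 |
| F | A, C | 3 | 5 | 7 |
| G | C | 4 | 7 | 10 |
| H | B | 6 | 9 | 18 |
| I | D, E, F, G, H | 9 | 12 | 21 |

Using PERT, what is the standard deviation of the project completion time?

te_A = (6 + 4·7 + 14)/6 = 48/6 = 8; σ²_A = ((14−6)/6)² = 1.778
te_B = (7 + 4·13 + 19)/6 = 78/6 = 13; σ²_B = ((19−7)/6)² = 4.000
te_C = (10 + 4·11 + 24)/6 = 78/6 = 13; σ²_C = ((24−10)/6)² = 5.444
te_D = (2 + 4·3 + 10)/6 = 24/6 = 4; σ²_D = ((10−2)/6)² = 1.778
te_E = (12 + 4·13 + 14)/6 = 78/6 = 13; σ²_E = ((14−12)/6)² = 0.111
te_F = (3 + 4·5 + 7)/6 = 30/6 = 5; σ²_F = ((7−3)/6)² = 0.444
te_G = (4 + 4·7 + 10)/6 = 42/6 = 7; σ²_G = ((10−4)/6)² = 1.000
te_H = (6 + 4·9 + 18)/6 = 60/6 = 10; σ²_H = ((18−6)/6)² = 4.000
te_I = (9 + 4·12 + 21)/6 = 78/6 = 13; σ²_I = ((21−9)/6)² = 4.000

Forward pass:
ES_A = 0; EF_A = 8
ES_B = 0; EF_B = 13
ES_C = 0; EF_C = 13
ES_D = 0; EF_D = 4
ES_E = 0; EF_E = 13
ES_F = max(EF_A=8, EF_C=13) = 13; EF_F = 13+5 = 18
ES_G = 13; EF_G = 13+7 = 20
ES_H = 13; EF_H = 13+10 = 23
ES_I = max(EF_D=4, EF_E=13, EF_F=18, EF_G=20, EF_H=23) = 23; EF_I = 23+13 = 36
Expected project duration μ = 36 days. Critical path: B → H → I.

Variance along critical path = 4.000 + 4.000 + 4.000 = 12.000
σ = √12.000 = 3.464 days

3.46 days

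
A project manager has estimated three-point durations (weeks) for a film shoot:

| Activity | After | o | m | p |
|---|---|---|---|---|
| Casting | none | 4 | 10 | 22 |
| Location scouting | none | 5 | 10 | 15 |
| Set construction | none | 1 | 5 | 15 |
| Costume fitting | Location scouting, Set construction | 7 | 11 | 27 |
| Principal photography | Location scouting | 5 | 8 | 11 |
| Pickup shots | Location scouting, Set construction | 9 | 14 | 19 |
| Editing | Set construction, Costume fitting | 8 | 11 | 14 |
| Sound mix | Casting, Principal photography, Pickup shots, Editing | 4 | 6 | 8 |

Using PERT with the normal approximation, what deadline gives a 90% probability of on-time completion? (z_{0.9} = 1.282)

te_Casting = (4 + 4·10 + 22)/6 = 66/6 = 11; σ²_Casting = ((22−4)/6)² = 9.000
te_Location scouting = (5 + 4·10 + 15)/6 = 60/6 = 10; σ²_Location scouting = ((15−5)/6)² = 2.778
te_Set construction = (1 + 4·5 + 15)/6 = 36/6 = 6; σ²_Set construction = ((15−1)/6)² = 5.444
te_Costume fitting = (7 + 4·11 + 27)/6 = 78/6 = 13; σ²_Costume fitting = ((27−7)/6)² = 11.111
te_Principal photography = (5 + 4·8 + 11)/6 = 48/6 = 8; σ²_Principal photography = ((11−5)/6)² = 1.000
te_Pickup shots = (9 + 4·14 + 19)/6 = 84/6 = 14; σ²_Pickup shots = ((19−9)/6)² = 2.778
te_Editing = (8 + 4·11 + 14)/6 = 66/6 = 11; σ²_Editing = ((14−8)/6)² = 1.000
te_Sound mix = (4 + 4·6 + 8)/6 = 36/6 = 6; σ²_Sound mix = ((8−4)/6)² = 0.444

Forward pass:
ES_Casting = 0; EF_Casting = 11
ES_Location scouting = 0; EF_Location scouting = 10
ES_Set construction = 0; EF_Set construction = 6
ES_Costume fitting = max(EF_Location scouting=10, EF_Set construction=6) = 10; EF_Costume fitting = 10+13 = 23
ES_Principal photography = 10; EF_Principal photography = 10+8 = 18
ES_Pickup shots = max(EF_Location scouting=10, EF_Set construction=6) = 10; EF_Pickup shots = 10+14 = 24
ES_Editing = max(EF_Set construction=6, EF_Costume fitting=23) = 23; EF_Editing = 23+11 = 34
ES_Sound mix = max(EF_Casting=11, EF_Principal photography=18, EF_Pickup shots=24, EF_Editing=34) = 34; EF_Sound mix = 34+6 = 40
Expected project duration μ = 40 weeks. Critical path: Location scouting → Costume fitting → Editing → Sound mix.

Variance along critical path = 2.778 + 11.111 + 1.000 + 0.444 = 15.333; σ = 3.916 weeks.
D = μ + z·σ = 40 + 1.282·3.916 = 45.0 weeks

45.0 weeks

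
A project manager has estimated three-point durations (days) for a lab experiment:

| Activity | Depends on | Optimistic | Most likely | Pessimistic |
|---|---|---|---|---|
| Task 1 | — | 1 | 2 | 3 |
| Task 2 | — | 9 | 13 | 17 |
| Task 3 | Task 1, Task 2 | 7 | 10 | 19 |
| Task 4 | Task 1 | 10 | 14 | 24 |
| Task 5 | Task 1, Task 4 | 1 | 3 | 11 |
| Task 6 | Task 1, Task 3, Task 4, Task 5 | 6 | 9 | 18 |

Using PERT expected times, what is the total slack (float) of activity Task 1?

te_Task 1 = (1 + 4·2 + 3)/6 = 12/6 = 2
te_Task 2 = (9 + 4·13 + 17)/6 = 78/6 = 13
te_Task 3 = (7 + 4·10 + 19)/6 = 66/6 = 11
te_Task 4 = (10 + 4·14 + 24)/6 = 90/6 = 15
te_Task 5 = (1 + 4·3 + 11)/6 = 24/6 = 4
te_Task 6 = (6 + 4·9 + 18)/6 = 60/6 = 10

Forward pass:
ES_Task 1 = 0; EF_Task 1 = 2
ES_Task 2 = 0; EF_Task 2 = 13
ES_Task 3 = max(EF_Task 1=2, EF_Task 2=13) = 13; EF_Task 3 = 13+11 = 24
ES_Task 4 = 2; EF_Task 4 = 2+15 = 17
ES_Task 5 = max(EF_Task 1=2, EF_Task 4=17) = 17; EF_Task 5 = 17+4 = 21
ES_Task 6 = max(EF_Task 1=2, EF_Task 3=24, EF_Task 4=17, EF_Task 5=21) = 24; EF_Task 6 = 24+10 = 34
Expected project duration μ = 34 days. Critical path: Task 2 → Task 3 → Task 6.

Backward pass:
LF_Task 6 = 34; LS_Task 6 = 34−10 = 24
LF_Task 5 = LS_Task 6 = 24; LS_Task 5 = 24−4 = 20
LF_Task 4 = min(LS_Task 5=20, LS_Task 6=24) = 20; LS_Task 4 = 20−15 = 5
LF_Task 3 = LS_Task 6 = 24; LS_Task 3 = 24−11 = 13
LF_Task 2 = LS_Task 3 = 13; LS_Task 2 = 13−13 = 0
LF_Task 1 = min(LS_Task 3=13, LS_Task 4=5, LS_Task 5=20, LS_Task 6=24) = 5; LS_Task 1 = 5−2 = 3
Slack_Task 1 = LS_Task 1 − ES_Task 1 = 3 − 0 = 3

3 days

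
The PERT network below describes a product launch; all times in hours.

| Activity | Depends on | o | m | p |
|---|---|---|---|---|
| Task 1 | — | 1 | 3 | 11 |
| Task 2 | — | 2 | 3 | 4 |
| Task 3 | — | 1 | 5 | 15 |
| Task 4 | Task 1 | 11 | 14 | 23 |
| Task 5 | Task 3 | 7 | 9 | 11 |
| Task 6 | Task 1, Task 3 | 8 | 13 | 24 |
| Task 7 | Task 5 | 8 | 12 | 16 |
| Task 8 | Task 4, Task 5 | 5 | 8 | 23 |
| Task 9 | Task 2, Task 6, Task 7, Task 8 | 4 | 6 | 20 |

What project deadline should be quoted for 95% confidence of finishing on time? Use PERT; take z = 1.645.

te_Task 1 = (1 + 4·3 + 11)/6 = 24/6 = 4; σ²_Task 1 = ((11−1)/6)² = 2.778
te_Task 2 = (2 + 4·3 + 4)/6 = 18/6 = 3; σ²_Task 2 = ((4−2)/6)² = 0.111
te_Task 3 = (1 + 4·5 + 15)/6 = 36/6 = 6; σ²_Task 3 = ((15−1)/6)² = 5.444
te_Task 4 = (11 + 4·14 + 23)/6 = 90/6 = 15; σ²_Task 4 = ((23−11)/6)² = 4.000
te_Task 5 = (7 + 4·9 + 11)/6 = 54/6 = 9; σ²_Task 5 = ((11−7)/6)² = 0.444
te_Task 6 = (8 + 4·13 + 24)/6 = 84/6 = 14; σ²_Task 6 = ((24−8)/6)² = 7.111
te_Task 7 = (8 + 4·12 + 16)/6 = 72/6 = 12; σ²_Task 7 = ((16−8)/6)² = 1.778
te_Task 8 = (5 + 4·8 + 23)/6 = 60/6 = 10; σ²_Task 8 = ((23−5)/6)² = 9.000
te_Task 9 = (4 + 4·6 + 20)/6 = 48/6 = 8; σ²_Task 9 = ((20−4)/6)² = 7.111

Forward pass:
ES_Task 1 = 0; EF_Task 1 = 4
ES_Task 2 = 0; EF_Task 2 = 3
ES_Task 3 = 0; EF_Task 3 = 6
ES_Task 4 = 4; EF_Task 4 = 4+15 = 19
ES_Task 5 = 6; EF_Task 5 = 6+9 = 15
ES_Task 6 = max(EF_Task 1=4, EF_Task 3=6) = 6; EF_Task 6 = 6+14 = 20
ES_Task 7 = 15; EF_Task 7 = 15+12 = 27
ES_Task 8 = max(EF_Task 4=19, EF_Task 5=15) = 19; EF_Task 8 = 19+10 = 29
ES_Task 9 = max(EF_Task 2=3, EF_Task 6=20, EF_Task 7=27, EF_Task 8=29) = 29; EF_Task 9 = 29+8 = 37
Expected project duration μ = 37 hours. Critical path: Task 1 → Task 4 → Task 8 → Task 9.

Variance along critical path = 2.778 + 4.000 + 9.000 + 7.111 = 22.889; σ = 4.784 hours.
D = μ + z·σ = 37 + 1.645·4.784 = 44.9 hours

44.9 hours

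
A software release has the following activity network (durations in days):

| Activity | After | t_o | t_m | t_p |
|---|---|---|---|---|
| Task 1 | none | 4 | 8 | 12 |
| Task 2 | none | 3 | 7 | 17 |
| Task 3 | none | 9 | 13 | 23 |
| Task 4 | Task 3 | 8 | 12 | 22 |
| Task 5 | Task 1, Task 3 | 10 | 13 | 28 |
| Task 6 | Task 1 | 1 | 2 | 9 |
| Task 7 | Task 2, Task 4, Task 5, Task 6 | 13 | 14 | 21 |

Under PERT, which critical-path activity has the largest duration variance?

Task 5

te_Task 1 = (4 + 4·8 + 12)/6 = 48/6 = 8; σ²_Task 1 = ((12−4)/6)² = 1.778
te_Task 2 = (3 + 4·7 + 17)/6 = 48/6 = 8; σ²_Task 2 = ((17−3)/6)² = 5.444
te_Task 3 = (9 + 4·13 + 23)/6 = 84/6 = 14; σ²_Task 3 = ((23−9)/6)² = 5.444
te_Task 4 = (8 + 4·12 + 22)/6 = 78/6 = 13; σ²_Task 4 = ((22−8)/6)² = 5.444
te_Task 5 = (10 + 4·13 + 28)/6 = 90/6 = 15; σ²_Task 5 = ((28−10)/6)² = 9.000
te_Task 6 = (1 + 4·2 + 9)/6 = 18/6 = 3; σ²_Task 6 = ((9−1)/6)² = 1.778
te_Task 7 = (13 + 4·14 + 21)/6 = 90/6 = 15; σ²_Task 7 = ((21−13)/6)² = 1.778

Forward pass:
ES_Task 1 = 0; EF_Task 1 = 8
ES_Task 2 = 0; EF_Task 2 = 8
ES_Task 3 = 0; EF_Task 3 = 14
ES_Task 4 = 14; EF_Task 4 = 14+13 = 27
ES_Task 5 = max(EF_Task 1=8, EF_Task 3=14) = 14; EF_Task 5 = 14+15 = 29
ES_Task 6 = 8; EF_Task 6 = 8+3 = 11
ES_Task 7 = max(EF_Task 2=8, EF_Task 4=27, EF_Task 5=29, EF_Task 6=11) = 29; EF_Task 7 = 29+15 = 44
Expected project duration μ = 44 days. Critical path: Task 3 → Task 5 → Task 7.

Variances on critical path: σ²_Task 3=5.444, σ²_Task 5=9.000, σ²_Task 7=1.778.
Largest is σ²_Task 5 = 9.000.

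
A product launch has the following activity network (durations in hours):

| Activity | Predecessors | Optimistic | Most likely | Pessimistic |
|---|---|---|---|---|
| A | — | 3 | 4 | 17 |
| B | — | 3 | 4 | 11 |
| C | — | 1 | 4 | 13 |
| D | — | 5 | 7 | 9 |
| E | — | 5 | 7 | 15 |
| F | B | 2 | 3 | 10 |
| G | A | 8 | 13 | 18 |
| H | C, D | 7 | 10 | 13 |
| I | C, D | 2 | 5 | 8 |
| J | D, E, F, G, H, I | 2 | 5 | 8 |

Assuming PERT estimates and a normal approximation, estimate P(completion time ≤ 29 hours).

0.950

te_A = (3 + 4·4 + 17)/6 = 36/6 = 6; σ²_A = ((17−3)/6)² = 5.444
te_B = (3 + 4·4 + 11)/6 = 30/6 = 5; σ²_B = ((11−3)/6)² = 1.778
te_C = (1 + 4·4 + 13)/6 = 30/6 = 5; σ²_C = ((13−1)/6)² = 4.000
te_D = (5 + 4·7 + 9)/6 = 42/6 = 7; σ²_D = ((9−5)/6)² = 0.444
te_E = (5 + 4·7 + 15)/6 = 48/6 = 8; σ²_E = ((15−5)/6)² = 2.778
te_F = (2 + 4·3 + 10)/6 = 24/6 = 4; σ²_F = ((10−2)/6)² = 1.778
te_G = (8 + 4·13 + 18)/6 = 78/6 = 13; σ²_G = ((18−8)/6)² = 2.778
te_H = (7 + 4·10 + 13)/6 = 60/6 = 10; σ²_H = ((13−7)/6)² = 1.000
te_I = (2 + 4·5 + 8)/6 = 30/6 = 5; σ²_I = ((8−2)/6)² = 1.000
te_J = (2 + 4·5 + 8)/6 = 30/6 = 5; σ²_J = ((8−2)/6)² = 1.000

Forward pass:
ES_A = 0; EF_A = 6
ES_B = 0; EF_B = 5
ES_C = 0; EF_C = 5
ES_D = 0; EF_D = 7
ES_E = 0; EF_E = 8
ES_F = 5; EF_F = 5+4 = 9
ES_G = 6; EF_G = 6+13 = 19
ES_H = max(EF_C=5, EF_D=7) = 7; EF_H = 7+10 = 17
ES_I = max(EF_C=5, EF_D=7) = 7; EF_I = 7+5 = 12
ES_J = max(EF_D=7, EF_E=8, EF_F=9, EF_G=19, EF_H=17, EF_I=12) = 19; EF_J = 19+5 = 24
Expected project duration μ = 24 hours. Critical path: A → G → J.

Variance along critical path = 5.444 + 2.778 + 1.000 = 9.222; σ = √9.222 = 3.037 hours.
Z = (29 − 24) / 3.037 = 1.646
P(T ≤ 29) = Φ(1.646) ≈ 0.950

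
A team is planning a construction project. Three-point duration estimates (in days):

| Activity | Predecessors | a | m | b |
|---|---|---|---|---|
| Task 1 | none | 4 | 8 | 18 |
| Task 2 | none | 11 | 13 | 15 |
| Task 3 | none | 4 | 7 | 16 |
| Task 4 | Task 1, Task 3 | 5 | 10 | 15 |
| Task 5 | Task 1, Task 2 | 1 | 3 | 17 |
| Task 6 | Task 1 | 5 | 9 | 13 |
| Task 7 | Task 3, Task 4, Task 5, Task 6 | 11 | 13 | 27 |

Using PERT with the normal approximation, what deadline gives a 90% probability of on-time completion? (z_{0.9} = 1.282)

te_Task 1 = (4 + 4·8 + 18)/6 = 54/6 = 9; σ²_Task 1 = ((18−4)/6)² = 5.444
te_Task 2 = (11 + 4·13 + 15)/6 = 78/6 = 13; σ²_Task 2 = ((15−11)/6)² = 0.444
te_Task 3 = (4 + 4·7 + 16)/6 = 48/6 = 8; σ²_Task 3 = ((16−4)/6)² = 4.000
te_Task 4 = (5 + 4·10 + 15)/6 = 60/6 = 10; σ²_Task 4 = ((15−5)/6)² = 2.778
te_Task 5 = (1 + 4·3 + 17)/6 = 30/6 = 5; σ²_Task 5 = ((17−1)/6)² = 7.111
te_Task 6 = (5 + 4·9 + 13)/6 = 54/6 = 9; σ²_Task 6 = ((13−5)/6)² = 1.778
te_Task 7 = (11 + 4·13 + 27)/6 = 90/6 = 15; σ²_Task 7 = ((27−11)/6)² = 7.111

Forward pass:
ES_Task 1 = 0; EF_Task 1 = 9
ES_Task 2 = 0; EF_Task 2 = 13
ES_Task 3 = 0; EF_Task 3 = 8
ES_Task 4 = max(EF_Task 1=9, EF_Task 3=8) = 9; EF_Task 4 = 9+10 = 19
ES_Task 5 = max(EF_Task 1=9, EF_Task 2=13) = 13; EF_Task 5 = 13+5 = 18
ES_Task 6 = 9; EF_Task 6 = 9+9 = 18
ES_Task 7 = max(EF_Task 3=8, EF_Task 4=19, EF_Task 5=18, EF_Task 6=18) = 19; EF_Task 7 = 19+15 = 34
Expected project duration μ = 34 days. Critical path: Task 1 → Task 4 → Task 7.

Variance along critical path = 5.444 + 2.778 + 7.111 = 15.333; σ = 3.916 days.
D = μ + z·σ = 34 + 1.282·3.916 = 39.0 days

39.0 days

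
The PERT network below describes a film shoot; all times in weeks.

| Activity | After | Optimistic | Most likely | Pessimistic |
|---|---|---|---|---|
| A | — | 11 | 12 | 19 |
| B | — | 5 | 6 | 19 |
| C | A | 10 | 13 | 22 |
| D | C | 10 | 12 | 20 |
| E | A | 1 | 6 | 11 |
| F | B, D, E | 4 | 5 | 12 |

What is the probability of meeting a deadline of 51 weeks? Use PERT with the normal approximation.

te_A = (11 + 4·12 + 19)/6 = 78/6 = 13; σ²_A = ((19−11)/6)² = 1.778
te_B = (5 + 4·6 + 19)/6 = 48/6 = 8; σ²_B = ((19−5)/6)² = 5.444
te_C = (10 + 4·13 + 22)/6 = 84/6 = 14; σ²_C = ((22−10)/6)² = 4.000
te_D = (10 + 4·12 + 20)/6 = 78/6 = 13; σ²_D = ((20−10)/6)² = 2.778
te_E = (1 + 4·6 + 11)/6 = 36/6 = 6; σ²_E = ((11−1)/6)² = 2.778
te_F = (4 + 4·5 + 12)/6 = 36/6 = 6; σ²_F = ((12−4)/6)² = 1.778

Forward pass:
ES_A = 0; EF_A = 13
ES_B = 0; EF_B = 8
ES_C = 13; EF_C = 13+14 = 27
ES_D = 27; EF_D = 27+13 = 40
ES_E = 13; EF_E = 13+6 = 19
ES_F = max(EF_B=8, EF_D=40, EF_E=19) = 40; EF_F = 40+6 = 46
Expected project duration μ = 46 weeks. Critical path: A → C → D → F.

Variance along critical path = 1.778 + 4.000 + 2.778 + 1.778 = 10.333; σ = √10.333 = 3.215 weeks.
Z = (51 − 46) / 3.215 = 1.555
P(T ≤ 51) = Φ(1.555) ≈ 0.940

0.940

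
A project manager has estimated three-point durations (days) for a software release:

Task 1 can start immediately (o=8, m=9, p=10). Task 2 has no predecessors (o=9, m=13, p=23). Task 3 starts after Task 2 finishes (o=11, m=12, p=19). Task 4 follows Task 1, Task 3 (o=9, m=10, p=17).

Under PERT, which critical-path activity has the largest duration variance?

Task 2

te_Task 1 = (8 + 4·9 + 10)/6 = 54/6 = 9; σ²_Task 1 = ((10−8)/6)² = 0.111
te_Task 2 = (9 + 4·13 + 23)/6 = 84/6 = 14; σ²_Task 2 = ((23−9)/6)² = 5.444
te_Task 3 = (11 + 4·12 + 19)/6 = 78/6 = 13; σ²_Task 3 = ((19−11)/6)² = 1.778
te_Task 4 = (9 + 4·10 + 17)/6 = 66/6 = 11; σ²_Task 4 = ((17−9)/6)² = 1.778

Forward pass:
ES_Task 1 = 0; EF_Task 1 = 9
ES_Task 2 = 0; EF_Task 2 = 14
ES_Task 3 = 14; EF_Task 3 = 14+13 = 27
ES_Task 4 = max(EF_Task 1=9, EF_Task 3=27) = 27; EF_Task 4 = 27+11 = 38
Expected project duration μ = 38 days. Critical path: Task 2 → Task 3 → Task 4.

Variances on critical path: σ²_Task 2=5.444, σ²_Task 3=1.778, σ²_Task 4=1.778.
Largest is σ²_Task 2 = 5.444.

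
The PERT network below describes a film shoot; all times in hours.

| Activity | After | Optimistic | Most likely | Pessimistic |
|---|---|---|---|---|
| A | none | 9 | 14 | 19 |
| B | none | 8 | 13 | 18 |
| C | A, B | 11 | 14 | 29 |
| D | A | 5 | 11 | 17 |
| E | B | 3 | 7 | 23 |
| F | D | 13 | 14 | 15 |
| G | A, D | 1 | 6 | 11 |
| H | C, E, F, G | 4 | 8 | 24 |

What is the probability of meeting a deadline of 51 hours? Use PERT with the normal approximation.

te_A = (9 + 4·14 + 19)/6 = 84/6 = 14; σ²_A = ((19−9)/6)² = 2.778
te_B = (8 + 4·13 + 18)/6 = 78/6 = 13; σ²_B = ((18−8)/6)² = 2.778
te_C = (11 + 4·14 + 29)/6 = 96/6 = 16; σ²_C = ((29−11)/6)² = 9.000
te_D = (5 + 4·11 + 17)/6 = 66/6 = 11; σ²_D = ((17−5)/6)² = 4.000
te_E = (3 + 4·7 + 23)/6 = 54/6 = 9; σ²_E = ((23−3)/6)² = 11.111
te_F = (13 + 4·14 + 15)/6 = 84/6 = 14; σ²_F = ((15−13)/6)² = 0.111
te_G = (1 + 4·6 + 11)/6 = 36/6 = 6; σ²_G = ((11−1)/6)² = 2.778
te_H = (4 + 4·8 + 24)/6 = 60/6 = 10; σ²_H = ((24−4)/6)² = 11.111

Forward pass:
ES_A = 0; EF_A = 14
ES_B = 0; EF_B = 13
ES_C = max(EF_A=14, EF_B=13) = 14; EF_C = 14+16 = 30
ES_D = 14; EF_D = 14+11 = 25
ES_E = 13; EF_E = 13+9 = 22
ES_F = 25; EF_F = 25+14 = 39
ES_G = max(EF_A=14, EF_D=25) = 25; EF_G = 25+6 = 31
ES_H = max(EF_C=30, EF_E=22, EF_F=39, EF_G=31) = 39; EF_H = 39+10 = 49
Expected project duration μ = 49 hours. Critical path: A → D → F → H.

Variance along critical path = 2.778 + 4.000 + 0.111 + 11.111 = 18.000; σ = √18.000 = 4.243 hours.
Z = (51 − 49) / 4.243 = 0.471
P(T ≤ 51) = Φ(0.471) ≈ 0.681

0.681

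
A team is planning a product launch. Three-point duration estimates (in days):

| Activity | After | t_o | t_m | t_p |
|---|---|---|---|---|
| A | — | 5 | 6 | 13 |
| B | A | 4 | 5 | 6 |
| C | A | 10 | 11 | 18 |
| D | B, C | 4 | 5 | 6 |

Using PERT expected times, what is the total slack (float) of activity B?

te_A = (5 + 4·6 + 13)/6 = 42/6 = 7
te_B = (4 + 4·5 + 6)/6 = 30/6 = 5
te_C = (10 + 4·11 + 18)/6 = 72/6 = 12
te_D = (4 + 4·5 + 6)/6 = 30/6 = 5

Forward pass:
ES_A = 0; EF_A = 7
ES_B = 7; EF_B = 7+5 = 12
ES_C = 7; EF_C = 7+12 = 19
ES_D = max(EF_B=12, EF_C=19) = 19; EF_D = 19+5 = 24
Expected project duration μ = 24 days. Critical path: A → C → D.

Backward pass:
LF_D = 24; LS_D = 24−5 = 19
LF_C = LS_D = 19; LS_C = 19−12 = 7
LF_B = LS_D = 19; LS_B = 19−5 = 14
LF_A = min(LS_B=14, LS_C=7) = 7; LS_A = 7−7 = 0
Slack_B = LS_B − ES_B = 14 − 7 = 7

7 days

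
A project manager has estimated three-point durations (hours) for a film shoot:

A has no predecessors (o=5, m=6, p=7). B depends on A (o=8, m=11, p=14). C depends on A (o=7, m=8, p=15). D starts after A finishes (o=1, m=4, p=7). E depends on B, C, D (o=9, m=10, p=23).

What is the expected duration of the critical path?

29 hours

te_A = (5 + 4·6 + 7)/6 = 36/6 = 6
te_B = (8 + 4·11 + 14)/6 = 66/6 = 11
te_C = (7 + 4·8 + 15)/6 = 54/6 = 9
te_D = (1 + 4·4 + 7)/6 = 24/6 = 4
te_E = (9 + 4·10 + 23)/6 = 72/6 = 12

Forward pass:
ES_A = 0; EF_A = 6
ES_B = 6; EF_B = 6+11 = 17
ES_C = 6; EF_C = 6+9 = 15
ES_D = 6; EF_D = 6+4 = 10
ES_E = max(EF_B=17, EF_C=15, EF_D=10) = 17; EF_E = 17+12 = 29
Expected project duration μ = 29 hours. Critical path: A → B → E.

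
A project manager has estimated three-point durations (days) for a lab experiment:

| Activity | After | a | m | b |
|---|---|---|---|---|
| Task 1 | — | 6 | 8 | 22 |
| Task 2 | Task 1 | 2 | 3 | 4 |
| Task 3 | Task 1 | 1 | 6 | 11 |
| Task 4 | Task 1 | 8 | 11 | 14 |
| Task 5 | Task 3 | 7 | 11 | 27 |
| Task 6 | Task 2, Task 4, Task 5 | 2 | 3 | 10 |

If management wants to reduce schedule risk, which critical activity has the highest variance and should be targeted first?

Task 5

te_Task 1 = (6 + 4·8 + 22)/6 = 60/6 = 10; σ²_Task 1 = ((22−6)/6)² = 7.111
te_Task 2 = (2 + 4·3 + 4)/6 = 18/6 = 3; σ²_Task 2 = ((4−2)/6)² = 0.111
te_Task 3 = (1 + 4·6 + 11)/6 = 36/6 = 6; σ²_Task 3 = ((11−1)/6)² = 2.778
te_Task 4 = (8 + 4·11 + 14)/6 = 66/6 = 11; σ²_Task 4 = ((14−8)/6)² = 1.000
te_Task 5 = (7 + 4·11 + 27)/6 = 78/6 = 13; σ²_Task 5 = ((27−7)/6)² = 11.111
te_Task 6 = (2 + 4·3 + 10)/6 = 24/6 = 4; σ²_Task 6 = ((10−2)/6)² = 1.778

Forward pass:
ES_Task 1 = 0; EF_Task 1 = 10
ES_Task 2 = 10; EF_Task 2 = 10+3 = 13
ES_Task 3 = 10; EF_Task 3 = 10+6 = 16
ES_Task 4 = 10; EF_Task 4 = 10+11 = 21
ES_Task 5 = 16; EF_Task 5 = 16+13 = 29
ES_Task 6 = max(EF_Task 2=13, EF_Task 4=21, EF_Task 5=29) = 29; EF_Task 6 = 29+4 = 33
Expected project duration μ = 33 days. Critical path: Task 1 → Task 3 → Task 5 → Task 6.

Variances on critical path: σ²_Task 1=7.111, σ²_Task 3=2.778, σ²_Task 5=11.111, σ²_Task 6=1.778.
Largest is σ²_Task 5 = 11.111.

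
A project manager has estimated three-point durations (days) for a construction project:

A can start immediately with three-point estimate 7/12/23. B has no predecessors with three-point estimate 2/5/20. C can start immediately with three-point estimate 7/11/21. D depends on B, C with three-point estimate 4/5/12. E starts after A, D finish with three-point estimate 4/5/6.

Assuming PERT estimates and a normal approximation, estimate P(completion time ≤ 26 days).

0.866

te_A = (7 + 4·12 + 23)/6 = 78/6 = 13; σ²_A = ((23−7)/6)² = 7.111
te_B = (2 + 4·5 + 20)/6 = 42/6 = 7; σ²_B = ((20−2)/6)² = 9.000
te_C = (7 + 4·11 + 21)/6 = 72/6 = 12; σ²_C = ((21−7)/6)² = 5.444
te_D = (4 + 4·5 + 12)/6 = 36/6 = 6; σ²_D = ((12−4)/6)² = 1.778
te_E = (4 + 4·5 + 6)/6 = 30/6 = 5; σ²_E = ((6−4)/6)² = 0.111

Forward pass:
ES_A = 0; EF_A = 13
ES_B = 0; EF_B = 7
ES_C = 0; EF_C = 12
ES_D = max(EF_B=7, EF_C=12) = 12; EF_D = 12+6 = 18
ES_E = max(EF_A=13, EF_D=18) = 18; EF_E = 18+5 = 23
Expected project duration μ = 23 days. Critical path: C → D → E.

Variance along critical path = 5.444 + 1.778 + 0.111 = 7.333; σ = √7.333 = 2.708 days.
Z = (26 − 23) / 2.708 = 1.108
P(T ≤ 26) = Φ(1.108) ≈ 0.866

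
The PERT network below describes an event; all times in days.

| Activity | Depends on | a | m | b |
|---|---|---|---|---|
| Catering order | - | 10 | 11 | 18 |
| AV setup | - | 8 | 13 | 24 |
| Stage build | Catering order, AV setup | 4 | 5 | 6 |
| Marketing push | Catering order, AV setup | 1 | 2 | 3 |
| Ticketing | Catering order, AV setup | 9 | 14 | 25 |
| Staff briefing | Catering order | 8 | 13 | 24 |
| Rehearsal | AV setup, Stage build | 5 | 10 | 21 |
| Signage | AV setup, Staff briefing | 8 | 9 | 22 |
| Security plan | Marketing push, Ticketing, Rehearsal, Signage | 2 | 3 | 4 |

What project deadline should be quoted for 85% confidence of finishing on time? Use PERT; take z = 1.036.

43.9 days

te_Catering order = (10 + 4·11 + 18)/6 = 72/6 = 12; σ²_Catering order = ((18−10)/6)² = 1.778
te_AV setup = (8 + 4·13 + 24)/6 = 84/6 = 14; σ²_AV setup = ((24−8)/6)² = 7.111
te_Stage build = (4 + 4·5 + 6)/6 = 30/6 = 5; σ²_Stage build = ((6−4)/6)² = 0.111
te_Marketing push = (1 + 4·2 + 3)/6 = 12/6 = 2; σ²_Marketing push = ((3−1)/6)² = 0.111
te_Ticketing = (9 + 4·14 + 25)/6 = 90/6 = 15; σ²_Ticketing = ((25−9)/6)² = 7.111
te_Staff briefing = (8 + 4·13 + 24)/6 = 84/6 = 14; σ²_Staff briefing = ((24−8)/6)² = 7.111
te_Rehearsal = (5 + 4·10 + 21)/6 = 66/6 = 11; σ²_Rehearsal = ((21−5)/6)² = 7.111
te_Signage = (8 + 4·9 + 22)/6 = 66/6 = 11; σ²_Signage = ((22−8)/6)² = 5.444
te_Security plan = (2 + 4·3 + 4)/6 = 18/6 = 3; σ²_Security plan = ((4−2)/6)² = 0.111

Forward pass:
ES_Catering order = 0; EF_Catering order = 12
ES_AV setup = 0; EF_AV setup = 14
ES_Stage build = max(EF_Catering order=12, EF_AV setup=14) = 14; EF_Stage build = 14+5 = 19
ES_Marketing push = max(EF_Catering order=12, EF_AV setup=14) = 14; EF_Marketing push = 14+2 = 16
ES_Ticketing = max(EF_Catering order=12, EF_AV setup=14) = 14; EF_Ticketing = 14+15 = 29
ES_Staff briefing = 12; EF_Staff briefing = 12+14 = 26
ES_Rehearsal = max(EF_AV setup=14, EF_Stage build=19) = 19; EF_Rehearsal = 19+11 = 30
ES_Signage = max(EF_AV setup=14, EF_Staff briefing=26) = 26; EF_Signage = 26+11 = 37
ES_Security plan = max(EF_Marketing push=16, EF_Ticketing=29, EF_Rehearsal=30, EF_Signage=37) = 37; EF_Security plan = 37+3 = 40
Expected project duration μ = 40 days. Critical path: Catering order → Staff briefing → Signage → Security plan.

Variance along critical path = 1.778 + 7.111 + 5.444 + 0.111 = 14.444; σ = 3.801 days.
D = μ + z·σ = 40 + 1.036·3.801 = 43.9 days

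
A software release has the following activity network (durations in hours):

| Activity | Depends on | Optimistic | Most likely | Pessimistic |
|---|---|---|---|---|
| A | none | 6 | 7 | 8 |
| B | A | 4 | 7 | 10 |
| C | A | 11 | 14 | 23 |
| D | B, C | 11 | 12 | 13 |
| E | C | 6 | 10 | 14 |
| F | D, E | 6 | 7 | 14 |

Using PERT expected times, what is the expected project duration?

te_A = (6 + 4·7 + 8)/6 = 42/6 = 7
te_B = (4 + 4·7 + 10)/6 = 42/6 = 7
te_C = (11 + 4·14 + 23)/6 = 90/6 = 15
te_D = (11 + 4·12 + 13)/6 = 72/6 = 12
te_E = (6 + 4·10 + 14)/6 = 60/6 = 10
te_F = (6 + 4·7 + 14)/6 = 48/6 = 8

Forward pass:
ES_A = 0; EF_A = 7
ES_B = 7; EF_B = 7+7 = 14
ES_C = 7; EF_C = 7+15 = 22
ES_D = max(EF_B=14, EF_C=22) = 22; EF_D = 22+12 = 34
ES_E = 22; EF_E = 22+10 = 32
ES_F = max(EF_D=34, EF_E=32) = 34; EF_F = 34+8 = 42
Expected project duration μ = 42 hours. Critical path: A → C → D → F.

42 hours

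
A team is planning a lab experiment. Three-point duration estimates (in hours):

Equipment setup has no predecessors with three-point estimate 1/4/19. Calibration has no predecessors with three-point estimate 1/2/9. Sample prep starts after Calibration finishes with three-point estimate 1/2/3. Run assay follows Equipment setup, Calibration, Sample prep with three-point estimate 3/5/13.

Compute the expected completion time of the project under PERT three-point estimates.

te_Equipment setup = (1 + 4·4 + 19)/6 = 36/6 = 6
te_Calibration = (1 + 4·2 + 9)/6 = 18/6 = 3
te_Sample prep = (1 + 4·2 + 3)/6 = 12/6 = 2
te_Run assay = (3 + 4·5 + 13)/6 = 36/6 = 6

Forward pass:
ES_Equipment setup = 0; EF_Equipment setup = 6
ES_Calibration = 0; EF_Calibration = 3
ES_Sample prep = 3; EF_Sample prep = 3+2 = 5
ES_Run assay = max(EF_Equipment setup=6, EF_Calibration=3, EF_Sample prep=5) = 6; EF_Run assay = 6+6 = 12
Expected project duration μ = 12 hours. Critical path: Equipment setup → Run assay.

12 hours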